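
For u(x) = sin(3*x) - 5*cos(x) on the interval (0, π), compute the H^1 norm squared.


||u||_{H^1(0,π)}^2 = 30*π

u'(x) = 5*sin(x) + 3*cos(3*x).
Expand u² and (u')² and integrate term by term on (0, π), using: for integers n ≥ 1, ∫_0^π sin²(nx) dx = ∫_0^π cos²(nx) dx = π/2; for n ≠ n', ∫_0^π sin(nx)sin(n'x) dx = ∫_0^π cos(nx)cos(n'x) dx = 0; and by product-to-sum, ∫_0^π sin(nx)cos(n'x) dx = ½∫_0^π [sin((n+n')x) + sin((n−n')x)] dx, which is 0 when n+n' is even and 2n/(n²−n'²) when n+n' is odd (it need not vanish on (0, π)).
  u² squared terms: (-5)²·∫cos(x)² dx = 25·π/2 = 25*π/2;  (1)²·∫sin(3x)² dx = 1·π/2 = π/2.
  u² cross terms: 2·(-5)·(1)·∫cos(x)·sin(3x) dx = -10·(0) = 0.
  So ∫_0^π u² dx = 25*π/2 + π/2 + 0 = 13*π.
  (u')² squared terms: (3)²·∫cos(3x)² dx = 9·π/2 = 9*π/2;  (5)²·∫sin(x)² dx = 25·π/2 = 25*π/2.
  (u')² cross terms: 2·(3)·(5)·∫cos(3x)·sin(x) dx = 30·(0) = 0.
  So ∫_0^π (u')² dx = 9*π/2 + 25*π/2 + 0 = 17*π.
||u||_{H^1}^2 = (13*π) + (17*π) = 30*π.


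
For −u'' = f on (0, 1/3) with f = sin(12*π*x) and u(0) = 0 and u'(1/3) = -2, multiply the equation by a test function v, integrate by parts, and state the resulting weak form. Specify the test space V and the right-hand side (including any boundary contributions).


V = {v ∈ H^1(0, 1/3) : v(0) = 0} (test functions vanish at x = 0 where u is specified); weak form: ∫_0^1/3 u'v' dx = ∫_0^1/3 (sin(12*π*x)) v dx − 2·v(1/3) for all v ∈ V.

Multiply both sides by a test function v and integrate from 0 to 1/3:
  ∫_0^1/3 −u''(x) v(x) dx = ∫_0^1/3 f(x) v(x) dx.
Integrate the LHS by parts once:
  ∫_0^1/3 −u'' v dx = −[u'(x) v(x)]_0^1/3 + ∫_0^1/3 u'(x) v'(x) dx.
Thus ∫_0^1/3 u'(x) v'(x) dx = ∫_0^1/3 f(x) v(x) dx + [u'(x) v(x)]_0^1/3.
Choose V so that boundary terms are either known or forced to vanish.
Mixed BC: u(0) = 0 (Dirichlet) and u'(1/3) = -2 (Neumann). Define V = {v ∈ H^1(0, 1/3) : v(0) = 0}. Then [u' v]_0^1/3 = u'(1/3)·v(1/3) − u'(0)·0 = − 2·v(1/3).
Weak formulation: find u (satisfying any essential BC) such that ∫_0^1/3 u'(x) v'(x) dx = ∫_0^1/3 f v dx − 2·v(1/3) for all v ∈ V (Dirichlet at 0 absorbed into V; Neumann datum at x = 1/3 contributes the boundary term).
Substituting f(x) = sin(12*π*x), the right-hand side is ∫_0^1/3 (sin(12*π*x)) v dx − 2·v(1/3).


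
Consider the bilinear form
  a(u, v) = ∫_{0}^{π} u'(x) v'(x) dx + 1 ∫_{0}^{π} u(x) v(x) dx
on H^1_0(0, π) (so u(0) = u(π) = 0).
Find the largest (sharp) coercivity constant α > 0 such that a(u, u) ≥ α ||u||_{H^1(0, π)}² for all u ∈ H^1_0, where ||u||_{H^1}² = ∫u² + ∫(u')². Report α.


α = 1

Coercivity of a(·,·) on H^1_0(0, π) means a(u, u) ≥ α ||u||_{H^1}² for every u ∈ H^1_0.
The interval has length L = π, and Poincaré/coercivity depend only on L. Here a(u, u) = ∫(u')² + (1)·∫u².
Here c = 1 ≥ 1, so a(u,u) = ∫(u')² + c∫u² ≥ ∫(u')² + ∫u² = ||u||_{H^1}², i.e. α = 1 works. No larger α is possible: a(u,u) ≥ α||u||_{H^1}² means (1−α)∫(u')² ≥ (α−c)∫u², and for the modes u_n = sin(nπ(x−x₀)/L) (x₀ the left endpoint) one has ∫u_n²/∫(u_n')² = (L/(nπ))² → 0, so a(u_n,u_n)/||u_n||_{H^1}² → 1. Hence the optimal constant is α = 1.
Therefore α = 1.


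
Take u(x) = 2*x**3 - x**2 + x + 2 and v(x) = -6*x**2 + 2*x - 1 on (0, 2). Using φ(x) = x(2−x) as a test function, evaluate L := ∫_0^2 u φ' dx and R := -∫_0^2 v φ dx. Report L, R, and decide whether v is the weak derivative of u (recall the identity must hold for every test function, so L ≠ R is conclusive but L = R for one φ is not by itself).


LHS = -124/15, RHS = 124/15. No, v is not the weak derivative of u.

u(x) = 2*x**3 - x**2 + x + 2, classical derivative u'(x) = 6*x**2 - 2*x + 1.
φ(x) = x(2−x), so φ'(x) = 2 - 2*x.
Note φ(0) = φ(2) = 0, so the boundary term u·φ vanishes.
LHS = ∫_0^2 u(x) φ'(x) dx = ∫_0^2 (-4*x^4 + 6*x^3 - 4*x^2 - 2*x + 4) dx. Term by term:
  ∫_0^2 -4*x^4 dx = -128/5;  ∫_0^2 6*x^3 dx = 24;  ∫_0^2 -4*x^2 dx = -32/3;
  ∫_0^2 -2*x dx = -4;  ∫_0^2 4 dx = 8.
Sum: -128/5 + 24 − 32/3 − 4 + 8 = -124/15.
So LHS = -124/15.
∫_0^2 v(x) φ(x) dx = ∫_0^2 (6*x^4 - 14*x^3 + 5*x^2 - 2*x) dx. Term by term:
  ∫_0^2 6*x^4 dx = 192/5;  ∫_0^2 -14*x^3 dx = -56;  ∫_0^2 5*x^2 dx = 40/3;
  ∫_0^2 -2*x dx = -4.
Sum: 192/5 − 56 + 40/3 − 4 = -124/15.
So RHS = -∫_0^2 v(x) φ(x) dx = 124/15.
LHS − RHS = -248/15 ≠ 0, so the identity fails.
(For a valid weak derivative the identity must hold for EVERY test function, in particular this one. The failure shows v is NOT the weak derivative of u.)
Correct weak derivative would be u'(x) = 6*x**2 - 2*x + 1.


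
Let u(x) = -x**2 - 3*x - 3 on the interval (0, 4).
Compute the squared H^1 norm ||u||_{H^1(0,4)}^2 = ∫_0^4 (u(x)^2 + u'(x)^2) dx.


||u||_{H^1}^2 = 19592/15

The H^1 norm (squared) on an interval (0, L) is
  ||u||_{H^1}^2 = ∫_0^L u(x)^2 dx + ∫_0^L u'(x)^2 dx.
Compute u'(x) = -2*x - 3.
Then u(x)^2 = x**4 + 6*x**3 + 15*x**2 + 18*x + 9 and u'(x)^2 = 4*x**2 + 12*x + 9.
Integrate each monomial from 0 to 4 using ∫_0^4 c·x^n dx = c·4^(n+1)/(n+1):
  ∫_0^4 u(x)^2 dx = ∫_0^4 (x^4 + 6*x^3 + 15*x^2 + 18*x + 9) dx. Term by term:
    ∫_0^4 x^4 dx = 1024/5;  ∫_0^4 6*x^3 dx = 384;  ∫_0^4 15*x^2 dx = 320;
    ∫_0^4 18*x dx = 144;  ∫_0^4 9 dx = 36.
  Sum: 1024/5 + 384 + 320 + 144 + 36 = 5444/5.
  ∫_0^4 u'(x)^2 dx = ∫_0^4 (4*x^2 + 12*x + 9) dx. Term by term:
    ∫_0^4 4*x^2 dx = 256/3;  ∫_0^4 12*x dx = 96;  ∫_0^4 9 dx = 36.
  Sum: 256/3 + 96 + 36 = 652/3.
Adding: ||u||_{H^1}^2 = 5444/5 + 652/3 = 19592/15.


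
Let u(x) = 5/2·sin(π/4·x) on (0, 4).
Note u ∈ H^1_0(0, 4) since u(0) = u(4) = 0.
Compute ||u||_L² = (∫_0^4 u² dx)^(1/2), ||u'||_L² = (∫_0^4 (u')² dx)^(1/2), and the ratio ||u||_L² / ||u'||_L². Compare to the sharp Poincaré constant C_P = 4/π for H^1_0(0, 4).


||u||_L² / ||u'||_L² = 4/π = C_P.

u(x) = 5/2·sin(π/4·x), so u'(x) = 5*π*cos(π*x/4)/8.
Writing u(x) = A·sin(kπx/L) with A = 5/2 and k = 1, use ∫_0^L sin²(kπx/L) dx = L/2 and ∫_0^L cos²(kπx/L) dx = L/2.
u² = 25/4·sin²(π/4·x) and (u')² = 25*π^2/64·cos²(π/4·x), and each of sin², cos² integrates to L/2 = 2 over (0, 4).
∫_0^4 u² dx = 25/2, so ||u||_L² = 5*sqrt(2)/2.
∫_0^4 (u')² dx = 25*π^2/32, so ||u'||_L² = 5*sqrt(2)*π/8.
Ratio ||u||_L² / ||u'||_L² = 4/π.
Sharp Poincaré constant on H^1_0(0, 4) is C_P = L/π = 4/π, achieved by sin(π/4·x).
This is the k = 1 eigenfunction (up to amplitude), so the ratio equals the sharp Poincaré constant exactly.


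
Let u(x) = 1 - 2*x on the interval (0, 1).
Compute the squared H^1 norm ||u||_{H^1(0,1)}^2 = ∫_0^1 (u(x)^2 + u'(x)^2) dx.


||u||_{H^1}^2 = 13/3

The H^1 norm (squared) on an interval (0, L) is
  ||u||_{H^1}^2 = ∫_0^L u(x)^2 dx + ∫_0^L u'(x)^2 dx.
Compute u'(x) = -2.
Then u(x)^2 = 4*x**2 - 4*x + 1 and u'(x)^2 = 4.
Integrate each monomial from 0 to 1 using ∫_0^1 c·x^n dx = c·1^(n+1)/(n+1):
  ∫_0^1 u(x)^2 dx = ∫_0^1 (4*x^2 - 4*x + 1) dx. Term by term:
    ∫_0^1 4*x^2 dx = 4/3;  ∫_0^1 -4*x dx = -2;  ∫_0^1 1 dx = 1.
  Sum: 4/3 − 2 + 1 = 1/3.
  ∫_0^1 u'(x)^2 dx = ∫_0^1 (4) dx. Term by term:
    ∫_0^1 4 dx = 4.
Adding: ||u||_{H^1}^2 = 1/3 + 4 = 13/3.


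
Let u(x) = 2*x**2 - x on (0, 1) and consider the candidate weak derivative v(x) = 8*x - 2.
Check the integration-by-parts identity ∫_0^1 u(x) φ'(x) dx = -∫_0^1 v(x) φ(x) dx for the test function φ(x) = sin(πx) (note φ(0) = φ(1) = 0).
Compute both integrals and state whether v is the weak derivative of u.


LHS = -2/π, RHS = -4/π. No, v is not the weak derivative of u.

u(x) = 2*x**2 - x, classical derivative u'(x) = 4*x - 1.
φ(x) = sin(πx), so φ'(x) = π*cos(π*x).
Note φ(0) = φ(1) = 0, so the boundary term u·φ vanishes.
LHS = ∫_0^1 u(x) φ'(x) dx = ∫_0^1 (2*π*x^2*cos(π*x) - π*x*cos(π*x)) dx. Term by term:
  ∫_0^1 -π*x*cos(π*x) dx = 2/π;  ∫_0^1 2*π*x^2*cos(π*x) dx = -4/π.
Sum: 2/π − 4/π = -2/π.
So LHS = -2/π.
∫_0^1 v(x) φ(x) dx = ∫_0^1 (8*x*sin(π*x) - 2*sin(π*x)) dx. Term by term:
  ∫_0^1 -2*sin(π*x) dx = -4/π;  ∫_0^1 8*x*sin(π*x) dx = 8/π.
Sum: -4/π + 8/π = 4/π.
So RHS = -∫_0^1 v(x) φ(x) dx = -4/π.
LHS − RHS = 2/π ≠ 0, so the identity fails.
(For a valid weak derivative the identity must hold for EVERY test function, in particular this one. The failure shows v is NOT the weak derivative of u.)
Correct weak derivative would be u'(x) = 4*x - 1.


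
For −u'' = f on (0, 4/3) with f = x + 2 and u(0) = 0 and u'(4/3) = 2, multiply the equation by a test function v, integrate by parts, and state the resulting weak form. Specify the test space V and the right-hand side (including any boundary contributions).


V = {v ∈ H^1(0, 4/3) : v(0) = 0} (test functions vanish at x = 0 where u is specified); weak form: ∫_0^4/3 u'v' dx = ∫_0^4/3 (x + 2) v dx + 2·v(4/3) for all v ∈ V.

Multiply both sides by a test function v and integrate from 0 to 4/3:
  ∫_0^4/3 −u''(x) v(x) dx = ∫_0^4/3 f(x) v(x) dx.
Integrate the LHS by parts once:
  ∫_0^4/3 −u'' v dx = −[u'(x) v(x)]_0^4/3 + ∫_0^4/3 u'(x) v'(x) dx.
Thus ∫_0^4/3 u'(x) v'(x) dx = ∫_0^4/3 f(x) v(x) dx + [u'(x) v(x)]_0^4/3.
Choose V so that boundary terms are either known or forced to vanish.
Mixed BC: u(0) = 0 (Dirichlet) and u'(4/3) = 2 (Neumann). Define V = {v ∈ H^1(0, 4/3) : v(0) = 0}. Then [u' v]_0^4/3 = u'(4/3)·v(4/3) − u'(0)·0 = 2·v(4/3).
Weak formulation: find u (satisfying any essential BC) such that ∫_0^4/3 u'(x) v'(x) dx = ∫_0^4/3 f v dx + 2·v(4/3) for all v ∈ V (Dirichlet at 0 absorbed into V; Neumann datum at x = 4/3 contributes the boundary term).
Substituting f(x) = x + 2, the right-hand side is ∫_0^4/3 (x + 2) v dx + 2·v(4/3).


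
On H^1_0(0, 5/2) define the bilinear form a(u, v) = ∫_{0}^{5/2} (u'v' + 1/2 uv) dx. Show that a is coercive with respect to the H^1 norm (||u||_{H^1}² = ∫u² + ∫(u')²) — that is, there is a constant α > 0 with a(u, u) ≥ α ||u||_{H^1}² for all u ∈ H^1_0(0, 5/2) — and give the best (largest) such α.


α = (25 + 8*π^2)/(2*(25 + 4*π^2))

Coercivity of a(·,·) on H^1_0(0, 5/2) means a(u, u) ≥ α ||u||_{H^1}² for every u ∈ H^1_0.
The interval has length L = 5/2, and Poincaré/coercivity depend only on L. Here a(u, u) = ∫(u')² + (1/2)·∫u².
Here 0 < c = 1/2 < 1. The condition a(u,u) ≥ α||u||_{H^1}² reads (1−α)∫(u')² ≥ (α−c)∫u². Any admissible α is ≤ 1 (rapidly oscillating u have ∫u²/∫(u')² → 0), and α = 1 would force 0 ≥ (1−c)∫u², impossible since c < 1; so 1−α > 0. By the sharp Poincaré inequality on H^1_0 of an interval of length L, ∫(u')² ≥ (π/L)²∫u² with equality for the first sine mode sin(π(x−x₀)/L) (x₀ the left endpoint), so the inequality holds for all u iff (1−α)(π/L)² ≥ α − c, i.e. α ≤ ((π/L)² + c)/((π/L)² + 1) = (1 + c(L/π)²)/(1 + (L/π)²). With (π/L)² = 4*π^2/25 and c = 1/2, the largest admissible constant is α = ((π/L)² + c)/((π/L)² + 1).
Simplifying, α = (25 + 8*π^2)/(2*(25 + 4*π^2)).


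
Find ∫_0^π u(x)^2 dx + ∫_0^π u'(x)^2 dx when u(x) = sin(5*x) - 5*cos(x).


||u||_{H^1(0,π)}^2 = 38*π

u'(x) = 5*sin(x) + 5*cos(5*x).
Expand u² and (u')² and integrate term by term on (0, π), using: for integers n ≥ 1, ∫_0^π sin²(nx) dx = ∫_0^π cos²(nx) dx = π/2; for n ≠ n', ∫_0^π sin(nx)sin(n'x) dx = ∫_0^π cos(nx)cos(n'x) dx = 0; and by product-to-sum, ∫_0^π sin(nx)cos(n'x) dx = ½∫_0^π [sin((n+n')x) + sin((n−n')x)] dx, which is 0 when n+n' is even and 2n/(n²−n'²) when n+n' is odd (it need not vanish on (0, π)).
  u² squared terms: (-5)²·∫cos(x)² dx = 25·π/2 = 25*π/2;  (1)²·∫sin(5x)² dx = 1·π/2 = π/2.
  u² cross terms: 2·(-5)·(1)·∫cos(x)·sin(5x) dx = -10·(0) = 0.
  So ∫_0^π u² dx = 25*π/2 + π/2 + 0 = 13*π.
  (u')² squared terms: (5)²·∫cos(5x)² dx = 25·π/2 = 25*π/2;  (5)²·∫sin(x)² dx = 25·π/2 = 25*π/2.
  (u')² cross terms: 2·(5)·(5)·∫cos(5x)·sin(x) dx = 50·(0) = 0.
  So ∫_0^π (u')² dx = 25*π/2 + 25*π/2 + 0 = 25*π.
||u||_{H^1}^2 = (13*π) + (25*π) = 38*π.


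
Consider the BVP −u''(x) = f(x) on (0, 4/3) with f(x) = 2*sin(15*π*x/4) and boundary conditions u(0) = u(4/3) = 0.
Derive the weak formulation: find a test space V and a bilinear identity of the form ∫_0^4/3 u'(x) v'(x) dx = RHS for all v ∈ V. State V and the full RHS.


V = H^1_0(0, 4/3) (so v(0) = v(4/3) = 0); weak form: ∫_0^4/3 u'v' dx = ∫_0^4/3 (2*sin(15*π*x/4)) v dx for all v ∈ V.

Multiply both sides by a test function v and integrate from 0 to 4/3:
  ∫_0^4/3 −u''(x) v(x) dx = ∫_0^4/3 f(x) v(x) dx.
Integrate the LHS by parts once:
  ∫_0^4/3 −u'' v dx = −[u'(x) v(x)]_0^4/3 + ∫_0^4/3 u'(x) v'(x) dx.
Thus ∫_0^4/3 u'(x) v'(x) dx = ∫_0^4/3 f(x) v(x) dx + [u'(x) v(x)]_0^4/3.
Choose V so that boundary terms are either known or forced to vanish.
u is Dirichlet: u(0) = u(4/3) = 0. Let V = H^1_0(0, 4/3); then v(0) = v(4/3) = 0, and [u' v]_0^4/3 = 0.
Weak formulation: find u (satisfying any essential BC) such that ∫_0^4/3 u'(x) v'(x) dx = ∫_0^4/3 f v dx for all v ∈ V.
Substituting f(x) = 2*sin(15*π*x/4), the right-hand side is ∫_0^4/3 (2*sin(15*π*x/4)) v dx.


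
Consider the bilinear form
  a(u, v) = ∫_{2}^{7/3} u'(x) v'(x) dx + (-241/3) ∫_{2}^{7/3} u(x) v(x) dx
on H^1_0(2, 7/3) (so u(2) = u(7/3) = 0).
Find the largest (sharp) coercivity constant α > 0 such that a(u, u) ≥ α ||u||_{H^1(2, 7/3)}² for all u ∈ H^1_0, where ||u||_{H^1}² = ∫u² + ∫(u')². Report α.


α = (-241 + 27*π^2)/(3*(1 + 9*π^2))

Coercivity of a(·,·) on H^1_0(2, 7/3) means a(u, u) ≥ α ||u||_{H^1}² for every u ∈ H^1_0.
The interval has length L = 1/3, and Poincaré/coercivity depend only on L. Here a(u, u) = ∫(u')² + (-241/3)·∫u².
Here c = -241/3 < 0 with |c| < (π/L)² = 9*π^2, so coercivity still holds. The condition a(u,u) ≥ α||u||_{H^1}² reads (1−α)∫(u')² ≥ (α−c)∫u². Any admissible α is ≤ 1 (rapidly oscillating u have ∫u²/∫(u')² → 0), and α = 1 would force 0 ≥ (1−c)∫u², impossible since c < 1; so 1−α > 0. By the sharp Poincaré inequality on H^1_0 of an interval of length L, ∫(u')² ≥ (π/L)²∫u² with equality for the first sine mode sin(π(x−x₀)/L) (x₀ the left endpoint), so the inequality holds for all u iff (1−α)(π/L)² ≥ α − c, i.e. α ≤ ((π/L)² + c)/((π/L)² + 1) = (1 + c(L/π)²)/(1 + (L/π)²). (Direct route, valid since c ≤ 0: Poincaré gives c∫u² ≥ c(L/π)²∫(u')², so a(u,u) ≥ (1 + c(L/π)²)∫(u')², while ||u||_{H^1}² ≤ (1 + (L/π)²)∫(u')²; dividing yields the same α.) With (π/L)² = 9*π^2 and c = -241/3, the largest admissible constant is α = ((π/L)² + c)/((π/L)² + 1).
Simplifying, α = (-241 + 27*π^2)/(3*(1 + 9*π^2)).


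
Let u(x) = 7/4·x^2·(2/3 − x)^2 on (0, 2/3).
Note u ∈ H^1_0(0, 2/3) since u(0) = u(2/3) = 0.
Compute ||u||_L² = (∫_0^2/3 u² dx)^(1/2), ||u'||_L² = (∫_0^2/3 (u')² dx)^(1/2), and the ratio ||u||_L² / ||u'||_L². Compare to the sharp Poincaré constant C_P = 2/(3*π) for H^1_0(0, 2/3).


||u||_L² / ||u'||_L² = sqrt(3)/9 < C_P = 2/(3*π).

u(x) = 7/4·x^2·(2/3 − x)^2, so u'(x) = 7*x*(3*x - 2)*(3*x - 1)/9.
u(x) = 7/4·x^2·(2/3 − x)^2 vanishes at x = 0 and x = 2/3, so u ∈ H^1_0(0, 2/3). Differentiate via the product rule and integrate the resulting polynomials term by term.
  ∫_0^2/3 u² dx = ∫_0^2/3 (49*x^8/16 - 49*x^7/6 + 49*x^6/6 - 98*x^5/27 + 49*x^4/81) dx. Term by term:
    ∫_0^2/3 49*x^8/16 dx = 1568/177147;  ∫_0^2/3 -49*x^7/6 dx = -784/19683;  ∫_0^2/3 49*x^6/6 dx = 448/6561;
    ∫_0^2/3 -98*x^5/27 dx = -3136/59049;  ∫_0^2/3 49*x^4/81 dx = 1568/98415.
  Sum: 1568/177147 − 784/19683 + 448/6561 − 3136/59049 + 1568/98415 = 112/885735.
  ∫_0^2/3 (u')² dx = ∫_0^2/3 (49*x^6 - 98*x^5 + 637*x^4/9 - 196*x^3/9 + 196*x^2/81) dx. Term by term:
    ∫_0^2/3 49*x^6 dx = 896/2187;  ∫_0^2/3 -98*x^5 dx = -3136/2187;  ∫_0^2/3 637*x^4/9 dx = 20384/10935;
    ∫_0^2/3 -196*x^3/9 dx = -784/729;  ∫_0^2/3 196*x^2/81 dx = 1568/6561.
  Sum: 896/2187 − 3136/2187 + 20384/10935 − 784/729 + 1568/6561 = 112/32805.
∫_0^2/3 u² dx = 112/885735, so ||u||_L² = 4*sqrt(105)/3645.
∫_0^2/3 (u')² dx = 112/32805, so ||u'||_L² = 4*sqrt(35)/405.
Ratio ||u||_L² / ||u'||_L² = sqrt(3)/9.
Sharp Poincaré constant on H^1_0(0, 2/3) is C_P = L/π = 2/(3*π), achieved by sin(3*π/2·x).
A polynomial bump cannot attain the sharp Poincaré constant (only the first sine eigenfunction does), so the ratio is strictly less than C_P, consistent with ||u||_L² ≤ C_P ||u'||_L².


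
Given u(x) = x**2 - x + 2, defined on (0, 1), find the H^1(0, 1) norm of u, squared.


||u||_{H^1}^2 = 37/10

The H^1 norm (squared) on an interval (0, L) is
  ||u||_{H^1}^2 = ∫_0^L u(x)^2 dx + ∫_0^L u'(x)^2 dx.
Compute u'(x) = 2*x - 1.
Then u(x)^2 = x**4 - 2*x**3 + 5*x**2 - 4*x + 4 and u'(x)^2 = 4*x**2 - 4*x + 1.
Integrate each monomial from 0 to 1 using ∫_0^1 c·x^n dx = c·1^(n+1)/(n+1):
  ∫_0^1 u(x)^2 dx = ∫_0^1 (x^4 - 2*x^3 + 5*x^2 - 4*x + 4) dx. Term by term:
    ∫_0^1 x^4 dx = 1/5;  ∫_0^1 -2*x^3 dx = -1/2;  ∫_0^1 5*x^2 dx = 5/3;
    ∫_0^1 -4*x dx = -2;  ∫_0^1 4 dx = 4.
  Sum: 1/5 − 1/2 + 5/3 − 2 + 4 = 101/30.
  ∫_0^1 u'(x)^2 dx = ∫_0^1 (4*x^2 - 4*x + 1) dx. Term by term:
    ∫_0^1 4*x^2 dx = 4/3;  ∫_0^1 -4*x dx = -2;  ∫_0^1 1 dx = 1.
  Sum: 4/3 − 2 + 1 = 1/3.
Adding: ||u||_{H^1}^2 = 101/30 + 1/3 = 37/10.


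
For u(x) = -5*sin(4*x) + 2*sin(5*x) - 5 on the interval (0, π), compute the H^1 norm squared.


||u||_{H^1(0,π)}^2 = -8 + 579*π/2

u'(x) = -20*cos(4*x) + 10*cos(5*x).
Expand u² and (u')² and integrate term by term on (0, π), using: for integers n ≥ 1, ∫_0^π sin²(nx) dx = ∫_0^π cos²(nx) dx = π/2; for n ≠ n', ∫_0^π sin(nx)sin(n'x) dx = ∫_0^π cos(nx)cos(n'x) dx = 0; and by product-to-sum, ∫_0^π sin(nx)cos(n'x) dx = ½∫_0^π [sin((n+n')x) + sin((n−n')x)] dx, which is 0 when n+n' is even and 2n/(n²−n'²) when n+n' is odd (it need not vanish on (0, π)). For the constant mode: ∫_0^π 1 dx = π, ∫_0^π cos(nx) dx = 0, ∫_0^π sin(nx) dx = (1−(−1)^n)/n.
  u² squared terms: (-5)²·∫1 dx = 25·π = 25*π;  (-5)²·∫sin(4x)² dx = 25·π/2 = 25*π/2;  (2)²·∫sin(5x)² dx = 4·π/2 = 2*π.
  u² cross terms: 2·(-5)·(-5)·∫1·sin(4x) dx = 50·(0) = 0;  2·(-5)·(2)·∫1·sin(5x) dx = -20·(2/5) = -8;  2·(-5)·(2)·∫sin(4x)·sin(5x) dx = -20·(0) = 0.
  So ∫_0^π u² dx = 25*π + 25*π/2 + 2*π + 0 − 8 + 0 = -8 + 79*π/2.
  (u')² squared terms: (-20)²·∫cos(4x)² dx = 400·π/2 = 200*π;  (10)²·∫cos(5x)² dx = 100·π/2 = 50*π.
  (u')² cross terms: 2·(-20)·(10)·∫cos(4x)·cos(5x) dx = -400·(0) = 0.
  So ∫_0^π (u')² dx = 200*π + 50*π + 0 = 250*π.
||u||_{H^1}^2 = (-8 + 79*π/2) + (250*π) = -8 + 579*π/2.


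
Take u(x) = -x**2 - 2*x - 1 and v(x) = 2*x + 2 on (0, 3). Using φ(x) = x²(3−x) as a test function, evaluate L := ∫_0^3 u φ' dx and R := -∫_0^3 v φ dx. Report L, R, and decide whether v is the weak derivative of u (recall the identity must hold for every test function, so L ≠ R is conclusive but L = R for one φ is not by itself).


LHS = 189/5, RHS = -189/5. No, v is not the weak derivative of u.

u(x) = -x**2 - 2*x - 1, classical derivative u'(x) = -2*x - 2.
φ(x) = x²(3−x), so φ'(x) = 3*x*(2 - x).
Note φ(0) = φ(3) = 0, so the boundary term u·φ vanishes.
LHS = ∫_0^3 u(x) φ'(x) dx = ∫_0^3 (3*x^4 - 9*x^2 - 6*x) dx. Term by term:
  ∫_0^3 3*x^4 dx = 729/5;  ∫_0^3 -9*x^2 dx = -81;  ∫_0^3 -6*x dx = -27.
Sum: 729/5 − 81 − 27 = 189/5.
So LHS = 189/5.
∫_0^3 v(x) φ(x) dx = ∫_0^3 (-2*x^4 + 4*x^3 + 6*x^2) dx. Term by term:
  ∫_0^3 -2*x^4 dx = -486/5;  ∫_0^3 4*x^3 dx = 81;  ∫_0^3 6*x^2 dx = 54.
Sum: -486/5 + 81 + 54 = 189/5.
So RHS = -∫_0^3 v(x) φ(x) dx = -189/5.
LHS − RHS = 378/5 ≠ 0, so the identity fails.
(For a valid weak derivative the identity must hold for EVERY test function, in particular this one. The failure shows v is NOT the weak derivative of u.)
Correct weak derivative would be u'(x) = -2*x - 2.


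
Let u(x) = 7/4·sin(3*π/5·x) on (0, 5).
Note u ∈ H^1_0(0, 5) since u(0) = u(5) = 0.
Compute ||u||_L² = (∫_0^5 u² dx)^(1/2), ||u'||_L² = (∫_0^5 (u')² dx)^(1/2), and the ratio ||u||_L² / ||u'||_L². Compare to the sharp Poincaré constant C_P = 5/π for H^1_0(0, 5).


||u||_L² / ||u'||_L² = 5/(3*π) < C_P = 5/π.

u(x) = 7/4·sin(3*π/5·x), so u'(x) = 21*π*cos(3*π*x/5)/20.
Writing u(x) = A·sin(kπx/L) with A = 7/4 and k = 3, use ∫_0^L sin²(kπx/L) dx = L/2 and ∫_0^L cos²(kπx/L) dx = L/2.
u² = 49/16·sin²(3*π/5·x) and (u')² = 441*π^2/400·cos²(3*π/5·x), and each of sin², cos² integrates to L/2 = 5/2 over (0, 5).
∫_0^5 u² dx = 245/32, so ||u||_L² = 7*sqrt(10)/8.
∫_0^5 (u')² dx = 441*π^2/160, so ||u'||_L² = 21*sqrt(10)*π/40.
Ratio ||u||_L² / ||u'||_L² = 5/(3*π).
Sharp Poincaré constant on H^1_0(0, 5) is C_P = L/π = 5/π, achieved by sin(π/5·x).
This is the k = 3 harmonic; the ratio L/(kπ) is strictly less than C_P = L/π, consistent with the sharp inequality ||u||_L² ≤ C_P ||u'||_L².


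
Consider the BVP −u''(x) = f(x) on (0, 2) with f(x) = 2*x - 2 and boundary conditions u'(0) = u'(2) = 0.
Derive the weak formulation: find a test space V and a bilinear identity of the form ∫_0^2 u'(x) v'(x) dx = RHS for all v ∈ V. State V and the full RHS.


V = H^1(0, 2) (no boundary constraint on v; u is determined up to an additive constant); weak form: ∫_0^2 u'v' dx = ∫_0^2 (2*x - 2) v dx for all v ∈ V.

Multiply both sides by a test function v and integrate from 0 to 2:
  ∫_0^2 −u''(x) v(x) dx = ∫_0^2 f(x) v(x) dx.
Integrate the LHS by parts once:
  ∫_0^2 −u'' v dx = −[u'(x) v(x)]_0^2 + ∫_0^2 u'(x) v'(x) dx.
Thus ∫_0^2 u'(x) v'(x) dx = ∫_0^2 f(x) v(x) dx + [u'(x) v(x)]_0^2.
Choose V so that boundary terms are either known or forced to vanish.
u has homogeneous Neumann: u'(0) = u'(2) = 0. So [u' v]_0^2 = 0·v(2) − 0·v(0) = 0 for any v; take V = H^1(0, 2).
Weak formulation: find u (satisfying any essential BC) such that ∫_0^2 u'(x) v'(x) dx = ∫_0^2 f v dx for all v ∈ V (homogeneous Neumann, so boundary terms vanish).
Substituting f(x) = 2*x - 2, the right-hand side is ∫_0^2 (2*x - 2) v dx.
Compatibility check (pure Neumann): taking v ≡ 1 ∈ V gives 0 = ∫_0^2 f dx + (0) − (0), i.e. ∫_0^2 f dx must equal u'(0) − u'(2) = 0. Indeed ∫_0^2 (2*x - 2) dx = 0, so the data are compatible. The solution is then unique only up to an additive constant (fix it e.g. by requiring ∫_0^2 u dx = 0).


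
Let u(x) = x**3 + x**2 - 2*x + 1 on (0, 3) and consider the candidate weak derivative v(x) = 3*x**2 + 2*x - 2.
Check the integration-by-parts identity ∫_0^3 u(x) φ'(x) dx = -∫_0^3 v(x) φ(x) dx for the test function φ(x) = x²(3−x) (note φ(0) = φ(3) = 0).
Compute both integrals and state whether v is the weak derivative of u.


LHS = -837/10, RHS = -837/10. Yes, v = u' weakly.

u(x) = x**3 + x**2 - 2*x + 1, classical derivative u'(x) = 3*x**2 + 2*x - 2.
φ(x) = x²(3−x), so φ'(x) = 3*x*(2 - x).
Note φ(0) = φ(3) = 0, so the boundary term u·φ vanishes.
LHS = ∫_0^3 u(x) φ'(x) dx = ∫_0^3 (-3*x^5 + 3*x^4 + 12*x^3 - 15*x^2 + 6*x) dx. Term by term:
  ∫_0^3 -3*x^5 dx = -729/2;  ∫_0^3 3*x^4 dx = 729/5;  ∫_0^3 12*x^3 dx = 243;
  ∫_0^3 -15*x^2 dx = -135;  ∫_0^3 6*x dx = 27.
Sum: -729/2 + 729/5 + 243 − 135 + 27 = -837/10.
So LHS = -837/10.
∫_0^3 v(x) φ(x) dx = ∫_0^3 (-3*x^5 + 7*x^4 + 8*x^3 - 6*x^2) dx. Term by term:
  ∫_0^3 -3*x^5 dx = -729/2;  ∫_0^3 7*x^4 dx = 1701/5;  ∫_0^3 8*x^3 dx = 162;
  ∫_0^3 -6*x^2 dx = -54.
Sum: -729/2 + 1701/5 + 162 − 54 = 837/10.
So RHS = -∫_0^3 v(x) φ(x) dx = -837/10.
LHS = RHS, so the identity holds for this test φ.
Moreover u is smooth here and v(x) = u'(x) = 3*x**2 + 2*x - 2 pointwise, so the identity holds for every test function. Hence v is the weak derivative of u.


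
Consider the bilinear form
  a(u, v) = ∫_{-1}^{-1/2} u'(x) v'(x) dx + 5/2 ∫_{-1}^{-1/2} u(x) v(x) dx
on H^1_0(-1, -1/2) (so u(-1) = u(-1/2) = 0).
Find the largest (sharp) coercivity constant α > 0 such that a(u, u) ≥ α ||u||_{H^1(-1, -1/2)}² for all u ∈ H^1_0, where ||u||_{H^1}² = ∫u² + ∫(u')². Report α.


α = 1

Coercivity of a(·,·) on H^1_0(-1, -1/2) means a(u, u) ≥ α ||u||_{H^1}² for every u ∈ H^1_0.
The interval has length L = 1/2, and Poincaré/coercivity depend only on L. Here a(u, u) = ∫(u')² + (5/2)·∫u².
Here c = 5/2 ≥ 1, so a(u,u) = ∫(u')² + c∫u² ≥ ∫(u')² + ∫u² = ||u||_{H^1}², i.e. α = 1 works. No larger α is possible: a(u,u) ≥ α||u||_{H^1}² means (1−α)∫(u')² ≥ (α−c)∫u², and for the modes u_n = sin(nπ(x−x₀)/L) (x₀ the left endpoint) one has ∫u_n²/∫(u_n')² = (L/(nπ))² → 0, so a(u_n,u_n)/||u_n||_{H^1}² → 1. Hence the optimal constant is α = 1.
Therefore α = 1.


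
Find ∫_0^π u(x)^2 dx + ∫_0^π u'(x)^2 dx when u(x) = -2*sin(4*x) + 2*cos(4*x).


||u||_{H^1(0,π)}^2 = 68*π

u'(x) = -8*sin(4*x) - 8*cos(4*x).
Expand u² and (u')² and integrate term by term on (0, π), using: for integers n ≥ 1, ∫_0^π sin²(nx) dx = ∫_0^π cos²(nx) dx = π/2; for n ≠ n', ∫_0^π sin(nx)sin(n'x) dx = ∫_0^π cos(nx)cos(n'x) dx = 0; and by product-to-sum, ∫_0^π sin(nx)cos(n'x) dx = ½∫_0^π [sin((n+n')x) + sin((n−n')x)] dx, which is 0 when n+n' is even and 2n/(n²−n'²) when n+n' is odd (it need not vanish on (0, π)).
  u² squared terms: (-2)²·∫sin(4x)² dx = 4·π/2 = 2*π;  (2)²·∫cos(4x)² dx = 4·π/2 = 2*π.
  u² cross terms: 2·(-2)·(2)·∫sin(4x)·cos(4x) dx = -8·(0) = 0.
  So ∫_0^π u² dx = 2*π + 2*π + 0 = 4*π.
  (u')² squared terms: (-8)²·∫cos(4x)² dx = 64·π/2 = 32*π;  (-8)²·∫sin(4x)² dx = 64·π/2 = 32*π.
  (u')² cross terms: 2·(-8)·(-8)·∫cos(4x)·sin(4x) dx = 128·(0) = 0.
  So ∫_0^π (u')² dx = 32*π + 32*π + 0 = 64*π.
||u||_{H^1}^2 = (4*π) + (64*π) = 68*π.


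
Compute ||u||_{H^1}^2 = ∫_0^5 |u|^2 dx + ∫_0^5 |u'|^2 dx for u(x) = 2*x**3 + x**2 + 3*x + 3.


||u||_{H^1}^2 = 3990155/42

The H^1 norm (squared) on an interval (0, L) is
  ||u||_{H^1}^2 = ∫_0^L u(x)^2 dx + ∫_0^L u'(x)^2 dx.
Compute u'(x) = 6*x**2 + 2*x + 3.
Then u(x)^2 = 4*x**6 + 4*x**5 + 13*x**4 + 18*x**3 + 15*x**2 + 18*x + 9 and u'(x)^2 = 36*x**4 + 24*x**3 + 40*x**2 + 12*x + 9.
Integrate each monomial from 0 to 5 using ∫_0^5 c·x^n dx = c·5^(n+1)/(n+1):
  ∫_0^5 u(x)^2 dx = ∫_0^5 (4*x^6 + 4*x^5 + 13*x^4 + 18*x^3 + 15*x^2 + 18*x + 9) dx. Term by term:
    ∫_0^5 4*x^6 dx = 312500/7;  ∫_0^5 4*x^5 dx = 31250/3;  ∫_0^5 13*x^4 dx = 8125;
    ∫_0^5 18*x^3 dx = 5625/2;  ∫_0^5 15*x^2 dx = 625;  ∫_0^5 18*x dx = 225;
    ∫_0^5 9 dx = 45.
  Sum: 312500/7 + 31250/3 + 8125 + 5625/2 + 625 + 225 + 45 = 2809465/42.
  ∫_0^5 u'(x)^2 dx = ∫_0^5 (36*x^4 + 24*x^3 + 40*x^2 + 12*x + 9) dx. Term by term:
    ∫_0^5 36*x^4 dx = 22500;  ∫_0^5 24*x^3 dx = 3750;  ∫_0^5 40*x^2 dx = 5000/3;
    ∫_0^5 12*x dx = 150;  ∫_0^5 9 dx = 45.
  Sum: 22500 + 3750 + 5000/3 + 150 + 45 = 84335/3.
Adding: ||u||_{H^1}^2 = 2809465/42 + 84335/3 = 3990155/42.


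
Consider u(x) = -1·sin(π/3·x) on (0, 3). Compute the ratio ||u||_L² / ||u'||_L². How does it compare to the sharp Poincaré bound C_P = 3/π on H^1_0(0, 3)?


||u||_L² / ||u'||_L² = 3/π = C_P.

u(x) = -1·sin(π/3·x), so u'(x) = -π*cos(π*x/3)/3.
Writing u(x) = A·sin(kπx/L) with A = -1 and k = 1, use ∫_0^L sin²(kπx/L) dx = L/2 and ∫_0^L cos²(kπx/L) dx = L/2.
u² = 1·sin²(π/3·x) and (u')² = π^2/9·cos²(π/3·x), and each of sin², cos² integrates to L/2 = 3/2 over (0, 3).
∫_0^3 u² dx = 3/2, so ||u||_L² = sqrt(6)/2.
∫_0^3 (u')² dx = π^2/6, so ||u'||_L² = sqrt(6)*π/6.
Ratio ||u||_L² / ||u'||_L² = 3/π.
Sharp Poincaré constant on H^1_0(0, 3) is C_P = L/π = 3/π, achieved by sin(π/3·x).
This is the k = 1 eigenfunction (up to amplitude), so the ratio equals the sharp Poincaré constant exactly.


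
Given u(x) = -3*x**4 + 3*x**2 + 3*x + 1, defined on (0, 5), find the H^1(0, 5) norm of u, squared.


||u||_{H^1}^2 = 6437275/2

The H^1 norm (squared) on an interval (0, L) is
  ||u||_{H^1}^2 = ∫_0^L u(x)^2 dx + ∫_0^L u'(x)^2 dx.
Compute u'(x) = -12*x**3 + 6*x + 3.
Then u(x)^2 = 9*x**8 - 18*x**6 - 18*x**5 + 3*x**4 + 18*x**3 + 15*x**2 + 6*x + 1 and u'(x)^2 = 144*x**6 - 144*x**4 - 72*x**3 + 36*x**2 + 36*x + 9.
Integrate each monomial from 0 to 5 using ∫_0^5 c·x^n dx = c·5^(n+1)/(n+1):
  ∫_0^5 u(x)^2 dx = ∫_0^5 (9*x^8 - 18*x^6 - 18*x^5 + 3*x^4 + 18*x^3 + 15*x^2 + 6*x + 1) dx. Term by term:
    ∫_0^5 9*x^8 dx = 1953125;  ∫_0^5 -18*x^6 dx = -1406250/7;  ∫_0^5 -18*x^5 dx = -46875;
    ∫_0^5 3*x^4 dx = 1875;  ∫_0^5 18*x^3 dx = 5625/2;  ∫_0^5 15*x^2 dx = 625;
    ∫_0^5 6*x dx = 75;  ∫_0^5 1 dx = 5.
  Sum: 1953125 − 1406250/7 − 46875 + 1875 + 5625/2 + 625 + 75 + 5 = 23950495/14.
  ∫_0^5 u'(x)^2 dx = ∫_0^5 (144*x^6 - 144*x^4 - 72*x^3 + 36*x^2 + 36*x + 9) dx. Term by term:
    ∫_0^5 144*x^6 dx = 11250000/7;  ∫_0^5 -144*x^4 dx = -90000;  ∫_0^5 -72*x^3 dx = -11250;
    ∫_0^5 36*x^2 dx = 1500;  ∫_0^5 36*x dx = 450;  ∫_0^5 9 dx = 45.
  Sum: 11250000/7 − 90000 − 11250 + 1500 + 450 + 45 = 10555215/7.
Adding: ||u||_{H^1}^2 = 23950495/14 + 10555215/7 = 6437275/2.


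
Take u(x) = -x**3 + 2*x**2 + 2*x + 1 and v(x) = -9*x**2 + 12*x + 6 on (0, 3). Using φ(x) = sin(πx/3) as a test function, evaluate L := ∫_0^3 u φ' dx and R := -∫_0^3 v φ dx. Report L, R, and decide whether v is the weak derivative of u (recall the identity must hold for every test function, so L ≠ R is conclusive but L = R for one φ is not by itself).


LHS = -324/π^3 + 33/π, RHS = -972/π^3 + 99/π. No, v is not the weak derivative of u.

u(x) = -x**3 + 2*x**2 + 2*x + 1, classical derivative u'(x) = -3*x**2 + 4*x + 2.
φ(x) = sin(πx/3), so φ'(x) = π*cos(π*x/3)/3.
Note φ(0) = φ(3) = 0, so the boundary term u·φ vanishes.
LHS = ∫_0^3 u(x) φ'(x) dx = ∫_0^3 (-π*x^3*cos(π*x/3)/3 + 2*π*x^2*cos(π*x/3)/3 + 2*π*x*cos(π*x/3)/3 + π*cos(π*x/3)/3) dx. Term by term:
  ∫_0^3 π*cos(π*x/3)/3 dx = 0;  ∫_0^3 -π*x^3*cos(π*x/3)/3 dx = -324/π^3 + 81/π;  ∫_0^3 2*π*x*cos(π*x/3)/3 dx = -12/π;
  ∫_0^3 2*π*x^2*cos(π*x/3)/3 dx = -36/π.
Sum: 0 + -324/π^3 + 81/π − 12/π − 36/π = -324/π^3 + 33/π.
So LHS = -324/π^3 + 33/π.
∫_0^3 v(x) φ(x) dx = ∫_0^3 (-9*x^2*sin(π*x/3) + 12*x*sin(π*x/3) + 6*sin(π*x/3)) dx. Term by term:
  ∫_0^3 6*sin(π*x/3) dx = 36/π;  ∫_0^3 -9*x^2*sin(π*x/3) dx = -243/π + 972/π^3;  ∫_0^3 12*x*sin(π*x/3) dx = 108/π.
Sum: 36/π + -243/π + 972/π^3 + 108/π = -99/π + 972/π^3.
So RHS = -∫_0^3 v(x) φ(x) dx = -972/π^3 + 99/π.
LHS − RHS = -66/π + 648/π^3 ≠ 0, so the identity fails.
(For a valid weak derivative the identity must hold for EVERY test function, in particular this one. The failure shows v is NOT the weak derivative of u.)
Correct weak derivative would be u'(x) = -3*x**2 + 4*x + 2.


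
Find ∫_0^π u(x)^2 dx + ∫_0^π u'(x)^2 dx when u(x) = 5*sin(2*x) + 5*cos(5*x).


||u||_{H^1(0,π)}^2 = -5200/21 + 775*π/2

u'(x) = -25*sin(5*x) + 10*cos(2*x).
Expand u² and (u')² and integrate term by term on (0, π), using: for integers n ≥ 1, ∫_0^π sin²(nx) dx = ∫_0^π cos²(nx) dx = π/2; for n ≠ n', ∫_0^π sin(nx)sin(n'x) dx = ∫_0^π cos(nx)cos(n'x) dx = 0; and by product-to-sum, ∫_0^π sin(nx)cos(n'x) dx = ½∫_0^π [sin((n+n')x) + sin((n−n')x)] dx, which is 0 when n+n' is even and 2n/(n²−n'²) when n+n' is odd (it need not vanish on (0, π)).
  u² squared terms: (5)²·∫cos(5x)² dx = 25·π/2 = 25*π/2;  (5)²·∫sin(2x)² dx = 25·π/2 = 25*π/2.
  u² cross terms: 2·(5)·(5)·∫cos(5x)·sin(2x) dx = 50·(-4/21) = -200/21.
  So ∫_0^π u² dx = 25*π/2 + 25*π/2 − 200/21 = -200/21 + 25*π.
  (u')² squared terms: (-25)²·∫sin(5x)² dx = 625·π/2 = 625*π/2;  (10)²·∫cos(2x)² dx = 100·π/2 = 50*π.
  (u')² cross terms: 2·(-25)·(10)·∫sin(5x)·cos(2x) dx = -500·(10/21) = -5000/21.
  So ∫_0^π (u')² dx = 625*π/2 + 50*π − 5000/21 = -5000/21 + 725*π/2.
||u||_{H^1}^2 = (-200/21 + 25*π) + (-5000/21 + 725*π/2) = -5200/21 + 775*π/2.


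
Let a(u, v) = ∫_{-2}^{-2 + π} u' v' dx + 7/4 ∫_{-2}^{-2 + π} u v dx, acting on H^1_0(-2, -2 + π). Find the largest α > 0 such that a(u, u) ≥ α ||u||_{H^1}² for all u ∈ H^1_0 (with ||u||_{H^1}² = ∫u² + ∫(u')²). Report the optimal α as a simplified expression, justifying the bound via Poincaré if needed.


α = 1

Coercivity of a(·,·) on H^1_0(-2, -2 + π) means a(u, u) ≥ α ||u||_{H^1}² for every u ∈ H^1_0.
The interval has length L = π, and Poincaré/coercivity depend only on L. Here a(u, u) = ∫(u')² + (7/4)·∫u².
Here c = 7/4 ≥ 1, so a(u,u) = ∫(u')² + c∫u² ≥ ∫(u')² + ∫u² = ||u||_{H^1}², i.e. α = 1 works. No larger α is possible: a(u,u) ≥ α||u||_{H^1}² means (1−α)∫(u')² ≥ (α−c)∫u², and for the modes u_n = sin(nπ(x−x₀)/L) (x₀ the left endpoint) one has ∫u_n²/∫(u_n')² = (L/(nπ))² → 0, so a(u_n,u_n)/||u_n||_{H^1}² → 1. Hence the optimal constant is α = 1.
Therefore α = 1.


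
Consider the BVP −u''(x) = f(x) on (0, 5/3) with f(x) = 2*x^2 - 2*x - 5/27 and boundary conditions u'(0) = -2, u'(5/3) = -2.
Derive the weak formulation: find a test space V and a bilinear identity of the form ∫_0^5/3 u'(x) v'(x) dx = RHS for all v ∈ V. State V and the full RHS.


V = H^1(0, 5/3) (v unrestricted at boundary; u is determined up to an additive constant); weak form: ∫_0^5/3 u'v' dx = ∫_0^5/3 (2*x^2 - 2*x - 5/27) v dx − 2·v(5/3) + 2·v(0) for all v ∈ V.

Multiply both sides by a test function v and integrate from 0 to 5/3:
  ∫_0^5/3 −u''(x) v(x) dx = ∫_0^5/3 f(x) v(x) dx.
Integrate the LHS by parts once:
  ∫_0^5/3 −u'' v dx = −[u'(x) v(x)]_0^5/3 + ∫_0^5/3 u'(x) v'(x) dx.
Thus ∫_0^5/3 u'(x) v'(x) dx = ∫_0^5/3 f(x) v(x) dx + [u'(x) v(x)]_0^5/3.
Choose V so that boundary terms are either known or forced to vanish.
u has inhomogeneous Neumann u'(0) = -2, u'(5/3) = -2. [u' v]_0^5/3 = (-2)·v(5/3) − (-2)·v(0) = − 2·v(5/3) + 2·v(0). Take V = H^1(0, 5/3); boundary term becomes part of RHS.
Weak formulation: find u (satisfying any essential BC) such that ∫_0^5/3 u'(x) v'(x) dx = ∫_0^5/3 f v dx − 2·v(5/3) + 2·v(0) for all v ∈ V (Neumann data are natural BCs: they enter the RHS as boundary terms).
Substituting f(x) = 2*x^2 - 2*x - 5/27, the right-hand side is ∫_0^5/3 (2*x^2 - 2*x - 5/27) v dx − 2·v(5/3) + 2·v(0).
Compatibility check (pure Neumann): taking v ≡ 1 ∈ V gives 0 = ∫_0^5/3 f dx + (-2) − (-2), i.e. ∫_0^5/3 f dx must equal u'(0) − u'(5/3) = 0. Indeed ∫_0^5/3 (2*x^2 - 2*x - 5/27) dx = 0, so the data are compatible. The solution is then unique only up to an additive constant (fix it e.g. by requiring ∫_0^5/3 u dx = 0).


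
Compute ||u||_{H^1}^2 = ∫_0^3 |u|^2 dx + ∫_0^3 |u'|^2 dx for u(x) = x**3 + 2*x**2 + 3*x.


||u||_{H^1}^2 = 104049/35

The H^1 norm (squared) on an interval (0, L) is
  ||u||_{H^1}^2 = ∫_0^L u(x)^2 dx + ∫_0^L u'(x)^2 dx.
Compute u'(x) = 3*x**2 + 4*x + 3.
Then u(x)^2 = x**6 + 4*x**5 + 10*x**4 + 12*x**3 + 9*x**2 and u'(x)^2 = 9*x**4 + 24*x**3 + 34*x**2 + 24*x + 9.
Integrate each monomial from 0 to 3 using ∫_0^3 c·x^n dx = c·3^(n+1)/(n+1):
  ∫_0^3 u(x)^2 dx = ∫_0^3 (x^6 + 4*x^5 + 10*x^4 + 12*x^3 + 9*x^2) dx. Term by term:
    ∫_0^3 x^6 dx = 2187/7;  ∫_0^3 4*x^5 dx = 486;  ∫_0^3 10*x^4 dx = 486;
    ∫_0^3 12*x^3 dx = 243;  ∫_0^3 9*x^2 dx = 81.
  Sum: 2187/7 + 486 + 486 + 243 + 81 = 11259/7.
  ∫_0^3 u'(x)^2 dx = ∫_0^3 (9*x^4 + 24*x^3 + 34*x^2 + 24*x + 9) dx. Term by term:
    ∫_0^3 9*x^4 dx = 2187/5;  ∫_0^3 24*x^3 dx = 486;  ∫_0^3 34*x^2 dx = 306;
    ∫_0^3 24*x dx = 108;  ∫_0^3 9 dx = 27.
  Sum: 2187/5 + 486 + 306 + 108 + 27 = 6822/5.
Adding: ||u||_{H^1}^2 = 11259/7 + 6822/5 = 104049/35.


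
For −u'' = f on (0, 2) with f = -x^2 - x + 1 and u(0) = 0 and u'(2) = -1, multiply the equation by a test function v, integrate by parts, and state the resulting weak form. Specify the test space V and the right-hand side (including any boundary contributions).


V = {v ∈ H^1(0, 2) : v(0) = 0} (test functions vanish at x = 0 where u is specified); weak form: ∫_0^2 u'v' dx = ∫_0^2 (-x^2 - x + 1) v dx − v(2) for all v ∈ V.

Multiply both sides by a test function v and integrate from 0 to 2:
  ∫_0^2 −u''(x) v(x) dx = ∫_0^2 f(x) v(x) dx.
Integrate the LHS by parts once:
  ∫_0^2 −u'' v dx = −[u'(x) v(x)]_0^2 + ∫_0^2 u'(x) v'(x) dx.
Thus ∫_0^2 u'(x) v'(x) dx = ∫_0^2 f(x) v(x) dx + [u'(x) v(x)]_0^2.
Choose V so that boundary terms are either known or forced to vanish.
Mixed BC: u(0) = 0 (Dirichlet) and u'(2) = -1 (Neumann). Define V = {v ∈ H^1(0, 2) : v(0) = 0}. Then [u' v]_0^2 = u'(2)·v(2) − u'(0)·0 = − v(2).
Weak formulation: find u (satisfying any essential BC) such that ∫_0^2 u'(x) v'(x) dx = ∫_0^2 f v dx − v(2) for all v ∈ V (Dirichlet at 0 absorbed into V; Neumann datum at x = 2 contributes the boundary term).
Substituting f(x) = -x^2 - x + 1, the right-hand side is ∫_0^2 (-x^2 - x + 1) v dx − v(2).


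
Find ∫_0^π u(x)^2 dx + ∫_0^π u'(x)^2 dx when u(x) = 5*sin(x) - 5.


||u||_{H^1(0,π)}^2 = -100 + 50*π

u'(x) = 5*cos(x).
Expand u² and (u')² and integrate term by term on (0, π), using: for integers n ≥ 1, ∫_0^π sin²(nx) dx = ∫_0^π cos²(nx) dx = π/2; for n ≠ n', ∫_0^π sin(nx)sin(n'x) dx = ∫_0^π cos(nx)cos(n'x) dx = 0; and by product-to-sum, ∫_0^π sin(nx)cos(n'x) dx = ½∫_0^π [sin((n+n')x) + sin((n−n')x)] dx, which is 0 when n+n' is even and 2n/(n²−n'²) when n+n' is odd (it need not vanish on (0, π)). For the constant mode: ∫_0^π 1 dx = π, ∫_0^π cos(nx) dx = 0, ∫_0^π sin(nx) dx = (1−(−1)^n)/n.
  u² squared terms: (-5)²·∫1 dx = 25·π = 25*π;  (5)²·∫sin(x)² dx = 25·π/2 = 25*π/2.
  u² cross terms: 2·(-5)·(5)·∫1·sin(x) dx = -50·(2) = -100.
  So ∫_0^π u² dx = 25*π + 25*π/2 − 100 = -100 + 75*π/2.
  (u')² squared terms: (5)²·∫cos(x)² dx = 25·π/2 = 25*π/2.
  So ∫_0^π (u')² dx = 25*π/2.
||u||_{H^1}^2 = (-100 + 75*π/2) + (25*π/2) = -100 + 50*π.


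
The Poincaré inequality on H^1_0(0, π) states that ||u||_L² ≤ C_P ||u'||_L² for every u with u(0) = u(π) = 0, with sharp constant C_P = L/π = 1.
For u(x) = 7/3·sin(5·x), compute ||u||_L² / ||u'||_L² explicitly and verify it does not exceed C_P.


||u||_L² / ||u'||_L² = 1/5 < C_P = 1.

u(x) = 7/3·sin(5·x), so u'(x) = 35*cos(5*x)/3.
Writing u(x) = A·sin(kπx/L) with A = 7/3 and k = 5, use ∫_0^L sin²(kπx/L) dx = L/2 and ∫_0^L cos²(kπx/L) dx = L/2.
u² = 49/9·sin²(5·x) and (u')² = 1225/9·cos²(5·x), and each of sin², cos² integrates to L/2 = π/2 over (0, π).
∫_0^π u² dx = 49*π/18, so ||u||_L² = 7*sqrt(2)*sqrt(π)/6.
∫_0^π (u')² dx = 1225*π/18, so ||u'||_L² = 35*sqrt(2)*sqrt(π)/6.
Ratio ||u||_L² / ||u'||_L² = 1/5.
Sharp Poincaré constant on H^1_0(0, π) is C_P = L/π = 1, achieved by sin(x).
This is the k = 5 harmonic; the ratio L/(kπ) is strictly less than C_P = L/π, consistent with the sharp inequality ||u||_L² ≤ C_P ||u'||_L².


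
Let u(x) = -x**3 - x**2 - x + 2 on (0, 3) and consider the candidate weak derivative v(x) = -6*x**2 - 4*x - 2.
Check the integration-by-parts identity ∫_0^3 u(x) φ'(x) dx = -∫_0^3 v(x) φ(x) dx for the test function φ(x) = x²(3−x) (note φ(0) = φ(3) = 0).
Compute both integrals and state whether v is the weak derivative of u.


LHS = 2079/20, RHS = 2079/10. No, v is not the weak derivative of u.

u(x) = -x**3 - x**2 - x + 2, classical derivative u'(x) = -3*x**2 - 2*x - 1.
φ(x) = x²(3−x), so φ'(x) = 3*x*(2 - x).
Note φ(0) = φ(3) = 0, so the boundary term u·φ vanishes.
LHS = ∫_0^3 u(x) φ'(x) dx = ∫_0^3 (3*x^5 - 3*x^4 - 3*x^3 - 12*x^2 + 12*x) dx. Term by term:
  ∫_0^3 3*x^5 dx = 729/2;  ∫_0^3 -3*x^4 dx = -729/5;  ∫_0^3 -3*x^3 dx = -243/4;
  ∫_0^3 -12*x^2 dx = -108;  ∫_0^3 12*x dx = 54.
Sum: 729/2 − 729/5 − 243/4 − 108 + 54 = 2079/20.
So LHS = 2079/20.
∫_0^3 v(x) φ(x) dx = ∫_0^3 (6*x^5 - 14*x^4 - 10*x^3 - 6*x^2) dx. Term by term:
  ∫_0^3 6*x^5 dx = 729;  ∫_0^3 -14*x^4 dx = -3402/5;  ∫_0^3 -10*x^3 dx = -405/2;
  ∫_0^3 -6*x^2 dx = -54.
Sum: 729 − 3402/5 − 405/2 − 54 = -2079/10.
So RHS = -∫_0^3 v(x) φ(x) dx = 2079/10.
LHS − RHS = -2079/20 ≠ 0, so the identity fails.
(For a valid weak derivative the identity must hold for EVERY test function, in particular this one. The failure shows v is NOT the weak derivative of u.)
Correct weak derivative would be u'(x) = -3*x**2 - 2*x - 1.
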